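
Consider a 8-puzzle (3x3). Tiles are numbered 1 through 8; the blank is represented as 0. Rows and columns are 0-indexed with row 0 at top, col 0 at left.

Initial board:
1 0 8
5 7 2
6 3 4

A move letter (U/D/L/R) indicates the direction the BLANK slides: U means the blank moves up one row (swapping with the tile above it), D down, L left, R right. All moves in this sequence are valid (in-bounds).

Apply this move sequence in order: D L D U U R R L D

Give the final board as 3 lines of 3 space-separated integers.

After move 1 (D):
1 7 8
5 0 2
6 3 4

After move 2 (L):
1 7 8
0 5 2
6 3 4

After move 3 (D):
1 7 8
6 5 2
0 3 4

After move 4 (U):
1 7 8
0 5 2
6 3 4

After move 5 (U):
0 7 8
1 5 2
6 3 4

After move 6 (R):
7 0 8
1 5 2
6 3 4

After move 7 (R):
7 8 0
1 5 2
6 3 4

After move 8 (L):
7 0 8
1 5 2
6 3 4

After move 9 (D):
7 5 8
1 0 2
6 3 4

Answer: 7 5 8
1 0 2
6 3 4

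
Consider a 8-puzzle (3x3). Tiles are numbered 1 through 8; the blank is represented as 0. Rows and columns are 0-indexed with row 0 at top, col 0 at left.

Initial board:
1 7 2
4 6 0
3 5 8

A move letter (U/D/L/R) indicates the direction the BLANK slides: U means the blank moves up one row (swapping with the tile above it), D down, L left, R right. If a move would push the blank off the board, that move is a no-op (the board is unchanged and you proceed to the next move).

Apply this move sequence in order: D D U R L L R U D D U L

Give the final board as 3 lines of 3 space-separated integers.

Answer: 1 7 2
0 4 6
3 5 8

Derivation:
After move 1 (D):
1 7 2
4 6 8
3 5 0

After move 2 (D):
1 7 2
4 6 8
3 5 0

After move 3 (U):
1 7 2
4 6 0
3 5 8

After move 4 (R):
1 7 2
4 6 0
3 5 8

After move 5 (L):
1 7 2
4 0 6
3 5 8

After move 6 (L):
1 7 2
0 4 6
3 5 8

After move 7 (R):
1 7 2
4 0 6
3 5 8

After move 8 (U):
1 0 2
4 7 6
3 5 8

After move 9 (D):
1 7 2
4 0 6
3 5 8

After move 10 (D):
1 7 2
4 5 6
3 0 8

After move 11 (U):
1 7 2
4 0 6
3 5 8

After move 12 (L):
1 7 2
0 4 6
3 5 8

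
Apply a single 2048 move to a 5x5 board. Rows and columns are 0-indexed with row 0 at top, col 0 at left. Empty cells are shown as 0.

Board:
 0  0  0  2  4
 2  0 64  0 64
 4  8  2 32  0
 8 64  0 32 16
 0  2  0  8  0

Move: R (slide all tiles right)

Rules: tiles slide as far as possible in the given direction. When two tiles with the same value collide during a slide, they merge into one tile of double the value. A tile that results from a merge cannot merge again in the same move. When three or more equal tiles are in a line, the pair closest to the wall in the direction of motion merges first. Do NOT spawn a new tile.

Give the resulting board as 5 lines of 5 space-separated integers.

Answer:   0   0   0   2   4
  0   0   0   2 128
  0   4   8   2  32
  0   8  64  32  16
  0   0   0   2   8

Derivation:
Slide right:
row 0: [0, 0, 0, 2, 4] -> [0, 0, 0, 2, 4]
row 1: [2, 0, 64, 0, 64] -> [0, 0, 0, 2, 128]
row 2: [4, 8, 2, 32, 0] -> [0, 4, 8, 2, 32]
row 3: [8, 64, 0, 32, 16] -> [0, 8, 64, 32, 16]
row 4: [0, 2, 0, 8, 0] -> [0, 0, 0, 2, 8]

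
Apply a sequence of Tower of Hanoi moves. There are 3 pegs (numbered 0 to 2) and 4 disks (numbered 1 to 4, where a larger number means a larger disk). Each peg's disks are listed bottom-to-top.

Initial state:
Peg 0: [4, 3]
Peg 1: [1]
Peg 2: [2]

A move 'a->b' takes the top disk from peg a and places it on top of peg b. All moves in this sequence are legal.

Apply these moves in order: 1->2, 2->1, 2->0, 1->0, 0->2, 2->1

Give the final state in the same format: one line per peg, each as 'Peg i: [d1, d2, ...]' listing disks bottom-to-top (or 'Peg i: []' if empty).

After move 1 (1->2):
Peg 0: [4, 3]
Peg 1: []
Peg 2: [2, 1]

After move 2 (2->1):
Peg 0: [4, 3]
Peg 1: [1]
Peg 2: [2]

After move 3 (2->0):
Peg 0: [4, 3, 2]
Peg 1: [1]
Peg 2: []

After move 4 (1->0):
Peg 0: [4, 3, 2, 1]
Peg 1: []
Peg 2: []

After move 5 (0->2):
Peg 0: [4, 3, 2]
Peg 1: []
Peg 2: [1]

After move 6 (2->1):
Peg 0: [4, 3, 2]
Peg 1: [1]
Peg 2: []

Answer: Peg 0: [4, 3, 2]
Peg 1: [1]
Peg 2: []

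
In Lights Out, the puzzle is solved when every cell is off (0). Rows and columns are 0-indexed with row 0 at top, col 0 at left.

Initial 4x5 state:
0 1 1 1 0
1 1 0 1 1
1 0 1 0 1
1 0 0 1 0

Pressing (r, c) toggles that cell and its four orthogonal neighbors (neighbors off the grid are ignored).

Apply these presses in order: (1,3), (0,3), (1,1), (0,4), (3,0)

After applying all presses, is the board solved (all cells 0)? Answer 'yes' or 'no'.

After press 1 at (1,3):
0 1 1 0 0
1 1 1 0 0
1 0 1 1 1
1 0 0 1 0

After press 2 at (0,3):
0 1 0 1 1
1 1 1 1 0
1 0 1 1 1
1 0 0 1 0

After press 3 at (1,1):
0 0 0 1 1
0 0 0 1 0
1 1 1 1 1
1 0 0 1 0

After press 4 at (0,4):
0 0 0 0 0
0 0 0 1 1
1 1 1 1 1
1 0 0 1 0

After press 5 at (3,0):
0 0 0 0 0
0 0 0 1 1
0 1 1 1 1
0 1 0 1 0

Lights still on: 8

Answer: no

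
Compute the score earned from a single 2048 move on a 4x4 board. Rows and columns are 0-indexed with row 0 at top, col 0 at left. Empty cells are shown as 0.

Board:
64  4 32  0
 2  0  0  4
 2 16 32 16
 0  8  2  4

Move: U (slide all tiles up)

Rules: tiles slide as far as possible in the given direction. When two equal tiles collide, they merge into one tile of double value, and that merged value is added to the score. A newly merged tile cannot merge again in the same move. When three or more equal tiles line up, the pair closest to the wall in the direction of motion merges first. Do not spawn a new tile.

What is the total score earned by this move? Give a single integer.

Slide up:
col 0: [64, 2, 2, 0] -> [64, 4, 0, 0]  score +4 (running 4)
col 1: [4, 0, 16, 8] -> [4, 16, 8, 0]  score +0 (running 4)
col 2: [32, 0, 32, 2] -> [64, 2, 0, 0]  score +64 (running 68)
col 3: [0, 4, 16, 4] -> [4, 16, 4, 0]  score +0 (running 68)
Board after move:
64  4 64  4
 4 16  2 16
 0  8  0  4
 0  0  0  0

Answer: 68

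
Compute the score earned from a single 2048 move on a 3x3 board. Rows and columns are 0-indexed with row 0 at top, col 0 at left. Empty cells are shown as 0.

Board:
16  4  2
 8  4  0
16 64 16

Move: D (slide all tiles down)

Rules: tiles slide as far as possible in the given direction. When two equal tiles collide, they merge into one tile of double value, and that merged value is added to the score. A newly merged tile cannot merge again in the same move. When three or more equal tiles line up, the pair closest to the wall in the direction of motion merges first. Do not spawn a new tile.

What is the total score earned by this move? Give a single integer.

Slide down:
col 0: [16, 8, 16] -> [16, 8, 16]  score +0 (running 0)
col 1: [4, 4, 64] -> [0, 8, 64]  score +8 (running 8)
col 2: [2, 0, 16] -> [0, 2, 16]  score +0 (running 8)
Board after move:
16  0  0
 8  8  2
16 64 16

Answer: 8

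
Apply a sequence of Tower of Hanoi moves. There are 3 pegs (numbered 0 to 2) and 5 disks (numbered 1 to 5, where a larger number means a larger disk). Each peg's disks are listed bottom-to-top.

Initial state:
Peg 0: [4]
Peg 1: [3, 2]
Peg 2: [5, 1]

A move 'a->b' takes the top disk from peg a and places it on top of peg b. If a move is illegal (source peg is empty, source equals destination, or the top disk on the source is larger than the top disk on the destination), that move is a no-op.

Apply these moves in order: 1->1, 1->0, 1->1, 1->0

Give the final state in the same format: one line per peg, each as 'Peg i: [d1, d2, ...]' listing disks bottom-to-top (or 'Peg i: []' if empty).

Answer: Peg 0: [4, 2]
Peg 1: [3]
Peg 2: [5, 1]

Derivation:
After move 1 (1->1):
Peg 0: [4]
Peg 1: [3, 2]
Peg 2: [5, 1]

After move 2 (1->0):
Peg 0: [4, 2]
Peg 1: [3]
Peg 2: [5, 1]

After move 3 (1->1):
Peg 0: [4, 2]
Peg 1: [3]
Peg 2: [5, 1]

After move 4 (1->0):
Peg 0: [4, 2]
Peg 1: [3]
Peg 2: [5, 1]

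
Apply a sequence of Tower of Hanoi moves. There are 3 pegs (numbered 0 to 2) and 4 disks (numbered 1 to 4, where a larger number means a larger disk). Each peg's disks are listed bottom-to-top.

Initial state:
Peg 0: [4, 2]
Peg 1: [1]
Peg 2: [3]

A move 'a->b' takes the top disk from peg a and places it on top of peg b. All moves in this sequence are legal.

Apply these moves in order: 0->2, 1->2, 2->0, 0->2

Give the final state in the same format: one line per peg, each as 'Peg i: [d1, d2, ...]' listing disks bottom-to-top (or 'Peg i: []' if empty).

After move 1 (0->2):
Peg 0: [4]
Peg 1: [1]
Peg 2: [3, 2]

After move 2 (1->2):
Peg 0: [4]
Peg 1: []
Peg 2: [3, 2, 1]

After move 3 (2->0):
Peg 0: [4, 1]
Peg 1: []
Peg 2: [3, 2]

After move 4 (0->2):
Peg 0: [4]
Peg 1: []
Peg 2: [3, 2, 1]

Answer: Peg 0: [4]
Peg 1: []
Peg 2: [3, 2, 1]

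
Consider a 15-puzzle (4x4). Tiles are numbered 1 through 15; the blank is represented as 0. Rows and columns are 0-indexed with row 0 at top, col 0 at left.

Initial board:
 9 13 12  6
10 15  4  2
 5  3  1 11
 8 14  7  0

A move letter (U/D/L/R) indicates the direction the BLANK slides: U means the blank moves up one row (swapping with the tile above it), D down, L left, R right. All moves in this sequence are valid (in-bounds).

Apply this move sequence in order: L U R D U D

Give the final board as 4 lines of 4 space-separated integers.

Answer:  9 13 12  6
10 15  4  2
 5  3 11  7
 8 14  1  0

Derivation:
After move 1 (L):
 9 13 12  6
10 15  4  2
 5  3  1 11
 8 14  0  7

After move 2 (U):
 9 13 12  6
10 15  4  2
 5  3  0 11
 8 14  1  7

After move 3 (R):
 9 13 12  6
10 15  4  2
 5  3 11  0
 8 14  1  7

After move 4 (D):
 9 13 12  6
10 15  4  2
 5  3 11  7
 8 14  1  0

After move 5 (U):
 9 13 12  6
10 15  4  2
 5  3 11  0
 8 14  1  7

After move 6 (D):
 9 13 12  6
10 15  4  2
 5  3 11  7
 8 14  1  0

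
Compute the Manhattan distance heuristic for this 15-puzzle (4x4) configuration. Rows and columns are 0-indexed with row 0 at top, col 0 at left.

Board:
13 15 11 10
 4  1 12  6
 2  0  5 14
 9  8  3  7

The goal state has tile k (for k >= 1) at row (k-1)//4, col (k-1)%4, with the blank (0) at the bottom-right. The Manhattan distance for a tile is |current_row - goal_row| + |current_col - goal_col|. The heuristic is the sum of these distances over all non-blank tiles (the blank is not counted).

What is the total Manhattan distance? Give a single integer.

Answer: 43

Derivation:
Tile 13: (0,0)->(3,0) = 3
Tile 15: (0,1)->(3,2) = 4
Tile 11: (0,2)->(2,2) = 2
Tile 10: (0,3)->(2,1) = 4
Tile 4: (1,0)->(0,3) = 4
Tile 1: (1,1)->(0,0) = 2
Tile 12: (1,2)->(2,3) = 2
Tile 6: (1,3)->(1,1) = 2
Tile 2: (2,0)->(0,1) = 3
Tile 5: (2,2)->(1,0) = 3
Tile 14: (2,3)->(3,1) = 3
Tile 9: (3,0)->(2,0) = 1
Tile 8: (3,1)->(1,3) = 4
Tile 3: (3,2)->(0,2) = 3
Tile 7: (3,3)->(1,2) = 3
Sum: 3 + 4 + 2 + 4 + 4 + 2 + 2 + 2 + 3 + 3 + 3 + 1 + 4 + 3 + 3 = 43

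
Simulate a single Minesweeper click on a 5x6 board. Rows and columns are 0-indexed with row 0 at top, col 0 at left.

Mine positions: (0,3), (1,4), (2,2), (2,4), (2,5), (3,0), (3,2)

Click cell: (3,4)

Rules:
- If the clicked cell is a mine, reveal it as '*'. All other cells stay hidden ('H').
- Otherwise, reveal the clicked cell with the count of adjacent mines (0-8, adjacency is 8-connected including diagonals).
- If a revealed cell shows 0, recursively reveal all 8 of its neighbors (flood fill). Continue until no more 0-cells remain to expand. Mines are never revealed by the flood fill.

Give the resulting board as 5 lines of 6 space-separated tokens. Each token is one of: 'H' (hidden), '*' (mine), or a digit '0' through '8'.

H H H H H H
H H H H H H
H H H H H H
H H H H 2 H
H H H H H H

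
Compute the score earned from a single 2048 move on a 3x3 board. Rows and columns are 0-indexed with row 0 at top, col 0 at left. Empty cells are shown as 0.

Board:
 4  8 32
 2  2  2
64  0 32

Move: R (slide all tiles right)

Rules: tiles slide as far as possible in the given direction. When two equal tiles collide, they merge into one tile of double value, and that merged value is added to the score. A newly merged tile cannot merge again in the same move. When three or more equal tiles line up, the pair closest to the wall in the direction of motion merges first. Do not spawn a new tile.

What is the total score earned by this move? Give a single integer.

Answer: 4

Derivation:
Slide right:
row 0: [4, 8, 32] -> [4, 8, 32]  score +0 (running 0)
row 1: [2, 2, 2] -> [0, 2, 4]  score +4 (running 4)
row 2: [64, 0, 32] -> [0, 64, 32]  score +0 (running 4)
Board after move:
 4  8 32
 0  2  4
 0 64 32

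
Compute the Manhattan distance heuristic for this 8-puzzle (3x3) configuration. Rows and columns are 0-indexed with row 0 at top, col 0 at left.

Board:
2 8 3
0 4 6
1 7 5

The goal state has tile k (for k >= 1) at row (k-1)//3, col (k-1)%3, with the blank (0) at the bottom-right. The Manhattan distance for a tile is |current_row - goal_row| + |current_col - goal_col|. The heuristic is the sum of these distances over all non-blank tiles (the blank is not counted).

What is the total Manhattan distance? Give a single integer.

Answer: 9

Derivation:
Tile 2: (0,0)->(0,1) = 1
Tile 8: (0,1)->(2,1) = 2
Tile 3: (0,2)->(0,2) = 0
Tile 4: (1,1)->(1,0) = 1
Tile 6: (1,2)->(1,2) = 0
Tile 1: (2,0)->(0,0) = 2
Tile 7: (2,1)->(2,0) = 1
Tile 5: (2,2)->(1,1) = 2
Sum: 1 + 2 + 0 + 1 + 0 + 2 + 1 + 2 = 9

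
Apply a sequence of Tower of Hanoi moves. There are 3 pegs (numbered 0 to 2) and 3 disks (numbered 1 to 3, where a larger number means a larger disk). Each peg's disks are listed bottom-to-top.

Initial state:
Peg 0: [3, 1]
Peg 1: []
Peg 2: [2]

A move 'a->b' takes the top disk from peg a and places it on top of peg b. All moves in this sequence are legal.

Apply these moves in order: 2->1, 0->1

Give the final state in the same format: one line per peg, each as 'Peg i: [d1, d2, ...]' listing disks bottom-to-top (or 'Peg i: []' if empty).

After move 1 (2->1):
Peg 0: [3, 1]
Peg 1: [2]
Peg 2: []

After move 2 (0->1):
Peg 0: [3]
Peg 1: [2, 1]
Peg 2: []

Answer: Peg 0: [3]
Peg 1: [2, 1]
Peg 2: []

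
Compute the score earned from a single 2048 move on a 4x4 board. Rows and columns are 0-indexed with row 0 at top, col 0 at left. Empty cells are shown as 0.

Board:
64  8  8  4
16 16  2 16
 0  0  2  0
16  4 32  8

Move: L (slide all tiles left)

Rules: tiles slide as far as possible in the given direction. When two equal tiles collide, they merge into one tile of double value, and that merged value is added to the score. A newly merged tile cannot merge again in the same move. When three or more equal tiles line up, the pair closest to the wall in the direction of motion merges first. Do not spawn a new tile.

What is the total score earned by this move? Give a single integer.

Slide left:
row 0: [64, 8, 8, 4] -> [64, 16, 4, 0]  score +16 (running 16)
row 1: [16, 16, 2, 16] -> [32, 2, 16, 0]  score +32 (running 48)
row 2: [0, 0, 2, 0] -> [2, 0, 0, 0]  score +0 (running 48)
row 3: [16, 4, 32, 8] -> [16, 4, 32, 8]  score +0 (running 48)
Board after move:
64 16  4  0
32  2 16  0
 2  0  0  0
16  4 32  8

Answer: 48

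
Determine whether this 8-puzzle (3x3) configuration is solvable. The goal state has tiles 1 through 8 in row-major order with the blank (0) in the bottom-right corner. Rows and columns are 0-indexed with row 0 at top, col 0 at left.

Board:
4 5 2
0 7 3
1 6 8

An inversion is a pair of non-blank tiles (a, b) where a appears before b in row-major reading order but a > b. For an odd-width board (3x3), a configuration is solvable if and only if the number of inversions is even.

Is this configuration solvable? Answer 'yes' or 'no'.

Answer: no

Derivation:
Inversions (pairs i<j in row-major order where tile[i] > tile[j] > 0): 11
11 is odd, so the puzzle is not solvable.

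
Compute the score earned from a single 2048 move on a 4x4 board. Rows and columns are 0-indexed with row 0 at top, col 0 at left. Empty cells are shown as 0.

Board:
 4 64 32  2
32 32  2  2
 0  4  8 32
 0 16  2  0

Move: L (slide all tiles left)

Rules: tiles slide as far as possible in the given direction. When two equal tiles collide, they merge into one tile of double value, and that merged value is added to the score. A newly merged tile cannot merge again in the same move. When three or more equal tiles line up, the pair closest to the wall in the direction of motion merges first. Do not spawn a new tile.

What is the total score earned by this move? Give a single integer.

Answer: 68

Derivation:
Slide left:
row 0: [4, 64, 32, 2] -> [4, 64, 32, 2]  score +0 (running 0)
row 1: [32, 32, 2, 2] -> [64, 4, 0, 0]  score +68 (running 68)
row 2: [0, 4, 8, 32] -> [4, 8, 32, 0]  score +0 (running 68)
row 3: [0, 16, 2, 0] -> [16, 2, 0, 0]  score +0 (running 68)
Board after move:
 4 64 32  2
64  4  0  0
 4  8 32  0
16  2  0  0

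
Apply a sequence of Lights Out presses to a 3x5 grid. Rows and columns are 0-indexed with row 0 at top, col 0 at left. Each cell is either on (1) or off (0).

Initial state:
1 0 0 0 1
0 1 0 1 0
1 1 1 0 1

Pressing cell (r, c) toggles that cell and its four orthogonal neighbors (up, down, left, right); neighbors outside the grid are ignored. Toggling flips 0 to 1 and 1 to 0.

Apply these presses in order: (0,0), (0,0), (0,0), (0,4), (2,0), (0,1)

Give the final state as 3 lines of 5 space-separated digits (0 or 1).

After press 1 at (0,0):
0 1 0 0 1
1 1 0 1 0
1 1 1 0 1

After press 2 at (0,0):
1 0 0 0 1
0 1 0 1 0
1 1 1 0 1

After press 3 at (0,0):
0 1 0 0 1
1 1 0 1 0
1 1 1 0 1

After press 4 at (0,4):
0 1 0 1 0
1 1 0 1 1
1 1 1 0 1

After press 5 at (2,0):
0 1 0 1 0
0 1 0 1 1
0 0 1 0 1

After press 6 at (0,1):
1 0 1 1 0
0 0 0 1 1
0 0 1 0 1

Answer: 1 0 1 1 0
0 0 0 1 1
0 0 1 0 1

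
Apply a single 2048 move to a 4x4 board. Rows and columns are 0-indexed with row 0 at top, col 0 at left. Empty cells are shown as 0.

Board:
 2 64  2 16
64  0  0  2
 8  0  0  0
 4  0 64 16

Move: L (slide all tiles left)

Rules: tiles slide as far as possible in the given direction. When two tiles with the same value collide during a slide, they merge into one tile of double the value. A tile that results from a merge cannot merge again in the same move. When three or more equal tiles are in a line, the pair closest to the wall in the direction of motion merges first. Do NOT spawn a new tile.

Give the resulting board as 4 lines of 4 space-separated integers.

Answer:  2 64  2 16
64  2  0  0
 8  0  0  0
 4 64 16  0

Derivation:
Slide left:
row 0: [2, 64, 2, 16] -> [2, 64, 2, 16]
row 1: [64, 0, 0, 2] -> [64, 2, 0, 0]
row 2: [8, 0, 0, 0] -> [8, 0, 0, 0]
row 3: [4, 0, 64, 16] -> [4, 64, 16, 0]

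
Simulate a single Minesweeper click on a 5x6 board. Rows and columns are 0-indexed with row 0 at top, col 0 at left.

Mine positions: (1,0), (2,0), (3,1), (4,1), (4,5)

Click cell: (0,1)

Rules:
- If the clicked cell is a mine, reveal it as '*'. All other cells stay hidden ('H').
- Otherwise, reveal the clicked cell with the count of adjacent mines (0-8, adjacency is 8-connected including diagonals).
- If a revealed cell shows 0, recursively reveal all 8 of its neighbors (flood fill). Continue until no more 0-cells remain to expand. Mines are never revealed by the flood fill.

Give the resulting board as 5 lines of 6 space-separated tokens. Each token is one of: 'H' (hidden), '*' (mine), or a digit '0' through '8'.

H 1 H H H H
H H H H H H
H H H H H H
H H H H H H
H H H H H H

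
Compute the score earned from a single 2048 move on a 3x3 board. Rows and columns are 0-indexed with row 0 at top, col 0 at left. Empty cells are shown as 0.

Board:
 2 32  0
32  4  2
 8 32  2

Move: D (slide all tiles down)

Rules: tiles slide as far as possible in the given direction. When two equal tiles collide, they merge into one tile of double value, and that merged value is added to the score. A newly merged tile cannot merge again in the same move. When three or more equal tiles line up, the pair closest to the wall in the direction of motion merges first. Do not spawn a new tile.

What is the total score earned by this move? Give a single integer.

Answer: 4

Derivation:
Slide down:
col 0: [2, 32, 8] -> [2, 32, 8]  score +0 (running 0)
col 1: [32, 4, 32] -> [32, 4, 32]  score +0 (running 0)
col 2: [0, 2, 2] -> [0, 0, 4]  score +4 (running 4)
Board after move:
 2 32  0
32  4  0
 8 32  4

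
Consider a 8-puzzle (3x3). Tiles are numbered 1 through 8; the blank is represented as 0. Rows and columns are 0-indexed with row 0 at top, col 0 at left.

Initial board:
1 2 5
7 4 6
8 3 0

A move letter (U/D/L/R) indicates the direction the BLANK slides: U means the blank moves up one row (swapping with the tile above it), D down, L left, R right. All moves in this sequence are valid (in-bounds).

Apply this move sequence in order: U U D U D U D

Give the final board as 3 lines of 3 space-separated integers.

After move 1 (U):
1 2 5
7 4 0
8 3 6

After move 2 (U):
1 2 0
7 4 5
8 3 6

After move 3 (D):
1 2 5
7 4 0
8 3 6

After move 4 (U):
1 2 0
7 4 5
8 3 6

After move 5 (D):
1 2 5
7 4 0
8 3 6

After move 6 (U):
1 2 0
7 4 5
8 3 6

After move 7 (D):
1 2 5
7 4 0
8 3 6

Answer: 1 2 5
7 4 0
8 3 6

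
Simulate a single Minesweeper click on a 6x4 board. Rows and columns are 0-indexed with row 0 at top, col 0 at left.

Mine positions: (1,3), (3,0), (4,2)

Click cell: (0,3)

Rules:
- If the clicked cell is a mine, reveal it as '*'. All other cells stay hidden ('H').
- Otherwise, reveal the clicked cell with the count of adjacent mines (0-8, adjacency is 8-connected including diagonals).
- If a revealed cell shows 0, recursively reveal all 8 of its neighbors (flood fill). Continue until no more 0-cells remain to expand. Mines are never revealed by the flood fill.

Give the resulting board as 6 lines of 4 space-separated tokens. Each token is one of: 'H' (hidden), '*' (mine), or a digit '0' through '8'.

H H H 1
H H H H
H H H H
H H H H
H H H H
H H H H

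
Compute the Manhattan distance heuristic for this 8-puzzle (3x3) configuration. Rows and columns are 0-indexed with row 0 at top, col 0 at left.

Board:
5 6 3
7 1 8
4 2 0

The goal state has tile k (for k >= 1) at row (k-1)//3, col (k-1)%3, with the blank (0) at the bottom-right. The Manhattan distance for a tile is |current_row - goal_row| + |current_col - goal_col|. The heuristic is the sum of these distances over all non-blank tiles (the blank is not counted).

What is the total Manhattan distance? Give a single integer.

Answer: 12

Derivation:
Tile 5: at (0,0), goal (1,1), distance |0-1|+|0-1| = 2
Tile 6: at (0,1), goal (1,2), distance |0-1|+|1-2| = 2
Tile 3: at (0,2), goal (0,2), distance |0-0|+|2-2| = 0
Tile 7: at (1,0), goal (2,0), distance |1-2|+|0-0| = 1
Tile 1: at (1,1), goal (0,0), distance |1-0|+|1-0| = 2
Tile 8: at (1,2), goal (2,1), distance |1-2|+|2-1| = 2
Tile 4: at (2,0), goal (1,0), distance |2-1|+|0-0| = 1
Tile 2: at (2,1), goal (0,1), distance |2-0|+|1-1| = 2
Sum: 2 + 2 + 0 + 1 + 2 + 2 + 1 + 2 = 12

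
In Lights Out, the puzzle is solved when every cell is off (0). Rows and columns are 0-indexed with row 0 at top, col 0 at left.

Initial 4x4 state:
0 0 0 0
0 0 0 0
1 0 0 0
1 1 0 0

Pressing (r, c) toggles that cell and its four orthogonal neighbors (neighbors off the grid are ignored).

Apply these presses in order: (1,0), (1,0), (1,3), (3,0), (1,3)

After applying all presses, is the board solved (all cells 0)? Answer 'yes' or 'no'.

After press 1 at (1,0):
1 0 0 0
1 1 0 0
0 0 0 0
1 1 0 0

After press 2 at (1,0):
0 0 0 0
0 0 0 0
1 0 0 0
1 1 0 0

After press 3 at (1,3):
0 0 0 1
0 0 1 1
1 0 0 1
1 1 0 0

After press 4 at (3,0):
0 0 0 1
0 0 1 1
0 0 0 1
0 0 0 0

After press 5 at (1,3):
0 0 0 0
0 0 0 0
0 0 0 0
0 0 0 0

Lights still on: 0

Answer: yes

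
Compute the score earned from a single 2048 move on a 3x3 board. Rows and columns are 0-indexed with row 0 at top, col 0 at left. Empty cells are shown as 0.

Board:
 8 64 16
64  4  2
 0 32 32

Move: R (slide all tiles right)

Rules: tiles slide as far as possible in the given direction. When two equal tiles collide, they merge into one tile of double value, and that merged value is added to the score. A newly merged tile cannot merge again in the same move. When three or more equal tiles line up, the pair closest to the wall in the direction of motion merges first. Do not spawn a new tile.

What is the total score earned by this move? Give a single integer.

Slide right:
row 0: [8, 64, 16] -> [8, 64, 16]  score +0 (running 0)
row 1: [64, 4, 2] -> [64, 4, 2]  score +0 (running 0)
row 2: [0, 32, 32] -> [0, 0, 64]  score +64 (running 64)
Board after move:
 8 64 16
64  4  2
 0  0 64

Answer: 64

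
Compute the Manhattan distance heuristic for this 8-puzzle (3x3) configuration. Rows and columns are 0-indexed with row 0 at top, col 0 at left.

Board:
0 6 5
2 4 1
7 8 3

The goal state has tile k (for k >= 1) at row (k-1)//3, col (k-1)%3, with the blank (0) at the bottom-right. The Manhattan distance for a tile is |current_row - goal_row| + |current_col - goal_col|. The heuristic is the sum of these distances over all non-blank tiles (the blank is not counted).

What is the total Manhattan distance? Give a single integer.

Tile 6: (0,1)->(1,2) = 2
Tile 5: (0,2)->(1,1) = 2
Tile 2: (1,0)->(0,1) = 2
Tile 4: (1,1)->(1,0) = 1
Tile 1: (1,2)->(0,0) = 3
Tile 7: (2,0)->(2,0) = 0
Tile 8: (2,1)->(2,1) = 0
Tile 3: (2,2)->(0,2) = 2
Sum: 2 + 2 + 2 + 1 + 3 + 0 + 0 + 2 = 12

Answer: 12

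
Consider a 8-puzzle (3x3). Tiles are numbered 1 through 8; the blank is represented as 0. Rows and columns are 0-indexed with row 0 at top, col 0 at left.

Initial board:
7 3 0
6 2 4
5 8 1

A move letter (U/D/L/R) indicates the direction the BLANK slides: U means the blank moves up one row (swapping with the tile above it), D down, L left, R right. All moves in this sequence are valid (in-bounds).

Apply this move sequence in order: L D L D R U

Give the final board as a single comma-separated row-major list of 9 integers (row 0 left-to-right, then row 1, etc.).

Answer: 7, 2, 3, 5, 0, 4, 8, 6, 1

Derivation:
After move 1 (L):
7 0 3
6 2 4
5 8 1

After move 2 (D):
7 2 3
6 0 4
5 8 1

After move 3 (L):
7 2 3
0 6 4
5 8 1

After move 4 (D):
7 2 3
5 6 4
0 8 1

After move 5 (R):
7 2 3
5 6 4
8 0 1

After move 6 (U):
7 2 3
5 0 4
8 6 1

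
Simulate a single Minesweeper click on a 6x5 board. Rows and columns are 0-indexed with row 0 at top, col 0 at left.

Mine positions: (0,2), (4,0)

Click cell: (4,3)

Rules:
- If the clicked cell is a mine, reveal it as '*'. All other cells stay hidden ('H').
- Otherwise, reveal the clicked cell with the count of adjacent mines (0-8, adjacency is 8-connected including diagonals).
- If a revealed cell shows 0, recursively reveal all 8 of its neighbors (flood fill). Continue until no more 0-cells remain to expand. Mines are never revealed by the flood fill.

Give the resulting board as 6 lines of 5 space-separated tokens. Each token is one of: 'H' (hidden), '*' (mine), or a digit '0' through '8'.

0 1 H 1 0
0 1 1 1 0
0 0 0 0 0
1 1 0 0 0
H 1 0 0 0
H 1 0 0 0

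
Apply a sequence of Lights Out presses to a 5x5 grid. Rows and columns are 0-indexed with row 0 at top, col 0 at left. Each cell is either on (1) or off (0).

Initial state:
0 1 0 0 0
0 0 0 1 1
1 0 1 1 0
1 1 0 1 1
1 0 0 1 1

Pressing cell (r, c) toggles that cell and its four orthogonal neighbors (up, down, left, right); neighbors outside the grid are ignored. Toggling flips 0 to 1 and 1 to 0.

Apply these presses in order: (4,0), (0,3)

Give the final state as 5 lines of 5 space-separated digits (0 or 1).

After press 1 at (4,0):
0 1 0 0 0
0 0 0 1 1
1 0 1 1 0
0 1 0 1 1
0 1 0 1 1

After press 2 at (0,3):
0 1 1 1 1
0 0 0 0 1
1 0 1 1 0
0 1 0 1 1
0 1 0 1 1

Answer: 0 1 1 1 1
0 0 0 0 1
1 0 1 1 0
0 1 0 1 1
0 1 0 1 1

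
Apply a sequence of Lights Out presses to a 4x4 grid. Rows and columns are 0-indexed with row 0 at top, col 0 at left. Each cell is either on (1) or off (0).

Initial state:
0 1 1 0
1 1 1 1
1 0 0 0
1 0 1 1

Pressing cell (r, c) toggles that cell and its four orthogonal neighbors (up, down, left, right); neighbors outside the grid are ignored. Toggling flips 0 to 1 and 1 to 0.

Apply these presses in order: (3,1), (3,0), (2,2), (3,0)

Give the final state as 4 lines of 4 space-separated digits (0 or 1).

Answer: 0 1 1 0
1 1 0 1
1 0 1 1
0 1 1 1

Derivation:
After press 1 at (3,1):
0 1 1 0
1 1 1 1
1 1 0 0
0 1 0 1

After press 2 at (3,0):
0 1 1 0
1 1 1 1
0 1 0 0
1 0 0 1

After press 3 at (2,2):
0 1 1 0
1 1 0 1
0 0 1 1
1 0 1 1

After press 4 at (3,0):
0 1 1 0
1 1 0 1
1 0 1 1
0 1 1 1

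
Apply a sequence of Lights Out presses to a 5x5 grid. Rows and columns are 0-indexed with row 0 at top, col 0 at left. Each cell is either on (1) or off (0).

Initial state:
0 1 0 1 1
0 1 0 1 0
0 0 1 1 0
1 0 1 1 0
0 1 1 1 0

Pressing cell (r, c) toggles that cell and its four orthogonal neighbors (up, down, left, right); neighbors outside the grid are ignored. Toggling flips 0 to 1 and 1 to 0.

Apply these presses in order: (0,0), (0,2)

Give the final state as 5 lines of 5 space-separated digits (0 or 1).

Answer: 1 1 1 0 1
1 1 1 1 0
0 0 1 1 0
1 0 1 1 0
0 1 1 1 0

Derivation:
After press 1 at (0,0):
1 0 0 1 1
1 1 0 1 0
0 0 1 1 0
1 0 1 1 0
0 1 1 1 0

After press 2 at (0,2):
1 1 1 0 1
1 1 1 1 0
0 0 1 1 0
1 0 1 1 0
0 1 1 1 0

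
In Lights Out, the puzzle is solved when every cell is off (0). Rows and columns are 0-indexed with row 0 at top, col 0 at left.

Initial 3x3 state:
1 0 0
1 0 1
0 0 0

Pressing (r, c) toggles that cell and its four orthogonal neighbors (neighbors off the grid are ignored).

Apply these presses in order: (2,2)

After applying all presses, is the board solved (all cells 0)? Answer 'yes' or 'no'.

After press 1 at (2,2):
1 0 0
1 0 0
0 1 1

Lights still on: 4

Answer: no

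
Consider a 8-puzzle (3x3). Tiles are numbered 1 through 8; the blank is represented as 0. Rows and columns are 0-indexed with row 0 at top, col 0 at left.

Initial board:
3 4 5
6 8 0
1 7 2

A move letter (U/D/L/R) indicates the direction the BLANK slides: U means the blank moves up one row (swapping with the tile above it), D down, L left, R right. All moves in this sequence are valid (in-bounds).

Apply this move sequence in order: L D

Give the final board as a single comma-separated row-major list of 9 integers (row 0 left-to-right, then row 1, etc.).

After move 1 (L):
3 4 5
6 0 8
1 7 2

After move 2 (D):
3 4 5
6 7 8
1 0 2

Answer: 3, 4, 5, 6, 7, 8, 1, 0, 2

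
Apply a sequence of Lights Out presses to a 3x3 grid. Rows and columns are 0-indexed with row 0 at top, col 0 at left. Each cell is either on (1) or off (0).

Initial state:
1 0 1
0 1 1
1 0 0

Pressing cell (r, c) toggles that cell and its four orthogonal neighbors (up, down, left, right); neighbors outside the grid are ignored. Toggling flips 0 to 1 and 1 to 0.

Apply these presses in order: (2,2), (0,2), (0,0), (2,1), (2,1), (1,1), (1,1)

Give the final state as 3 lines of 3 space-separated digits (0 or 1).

Answer: 0 0 0
1 1 1
1 1 1

Derivation:
After press 1 at (2,2):
1 0 1
0 1 0
1 1 1

After press 2 at (0,2):
1 1 0
0 1 1
1 1 1

After press 3 at (0,0):
0 0 0
1 1 1
1 1 1

After press 4 at (2,1):
0 0 0
1 0 1
0 0 0

After press 5 at (2,1):
0 0 0
1 1 1
1 1 1

After press 6 at (1,1):
0 1 0
0 0 0
1 0 1

After press 7 at (1,1):
0 0 0
1 1 1
1 1 1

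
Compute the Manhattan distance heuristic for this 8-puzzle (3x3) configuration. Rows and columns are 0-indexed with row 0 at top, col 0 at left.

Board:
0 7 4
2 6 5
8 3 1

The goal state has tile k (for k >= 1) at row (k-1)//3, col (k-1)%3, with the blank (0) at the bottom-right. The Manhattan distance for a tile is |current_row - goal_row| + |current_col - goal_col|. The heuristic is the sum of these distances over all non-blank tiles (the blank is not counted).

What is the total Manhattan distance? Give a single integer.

Answer: 18

Derivation:
Tile 7: at (0,1), goal (2,0), distance |0-2|+|1-0| = 3
Tile 4: at (0,2), goal (1,0), distance |0-1|+|2-0| = 3
Tile 2: at (1,0), goal (0,1), distance |1-0|+|0-1| = 2
Tile 6: at (1,1), goal (1,2), distance |1-1|+|1-2| = 1
Tile 5: at (1,2), goal (1,1), distance |1-1|+|2-1| = 1
Tile 8: at (2,0), goal (2,1), distance |2-2|+|0-1| = 1
Tile 3: at (2,1), goal (0,2), distance |2-0|+|1-2| = 3
Tile 1: at (2,2), goal (0,0), distance |2-0|+|2-0| = 4
Sum: 3 + 3 + 2 + 1 + 1 + 1 + 3 + 4 = 18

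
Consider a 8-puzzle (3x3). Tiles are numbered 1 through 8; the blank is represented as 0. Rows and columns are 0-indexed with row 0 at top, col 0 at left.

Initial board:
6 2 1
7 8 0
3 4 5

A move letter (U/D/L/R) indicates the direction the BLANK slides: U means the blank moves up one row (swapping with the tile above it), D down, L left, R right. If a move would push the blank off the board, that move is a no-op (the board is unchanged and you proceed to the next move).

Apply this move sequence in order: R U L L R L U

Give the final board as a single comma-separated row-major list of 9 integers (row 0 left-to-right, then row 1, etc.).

After move 1 (R):
6 2 1
7 8 0
3 4 5

After move 2 (U):
6 2 0
7 8 1
3 4 5

After move 3 (L):
6 0 2
7 8 1
3 4 5

After move 4 (L):
0 6 2
7 8 1
3 4 5

After move 5 (R):
6 0 2
7 8 1
3 4 5

After move 6 (L):
0 6 2
7 8 1
3 4 5

After move 7 (U):
0 6 2
7 8 1
3 4 5

Answer: 0, 6, 2, 7, 8, 1, 3, 4, 5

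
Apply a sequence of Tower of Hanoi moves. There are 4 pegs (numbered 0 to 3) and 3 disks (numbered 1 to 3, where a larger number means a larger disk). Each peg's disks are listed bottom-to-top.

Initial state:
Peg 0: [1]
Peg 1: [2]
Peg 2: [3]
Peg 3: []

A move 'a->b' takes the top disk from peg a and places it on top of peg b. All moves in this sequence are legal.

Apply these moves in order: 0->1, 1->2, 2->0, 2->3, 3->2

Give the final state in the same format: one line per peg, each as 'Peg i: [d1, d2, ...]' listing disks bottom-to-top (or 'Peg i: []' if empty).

After move 1 (0->1):
Peg 0: []
Peg 1: [2, 1]
Peg 2: [3]
Peg 3: []

After move 2 (1->2):
Peg 0: []
Peg 1: [2]
Peg 2: [3, 1]
Peg 3: []

After move 3 (2->0):
Peg 0: [1]
Peg 1: [2]
Peg 2: [3]
Peg 3: []

After move 4 (2->3):
Peg 0: [1]
Peg 1: [2]
Peg 2: []
Peg 3: [3]

After move 5 (3->2):
Peg 0: [1]
Peg 1: [2]
Peg 2: [3]
Peg 3: []

Answer: Peg 0: [1]
Peg 1: [2]
Peg 2: [3]
Peg 3: []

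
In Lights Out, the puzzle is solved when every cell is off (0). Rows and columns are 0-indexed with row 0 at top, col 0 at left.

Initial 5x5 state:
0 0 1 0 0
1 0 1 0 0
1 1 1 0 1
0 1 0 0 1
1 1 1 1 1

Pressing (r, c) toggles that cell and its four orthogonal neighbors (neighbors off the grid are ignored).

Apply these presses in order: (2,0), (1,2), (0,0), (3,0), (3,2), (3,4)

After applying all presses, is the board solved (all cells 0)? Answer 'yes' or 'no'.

Answer: no

Derivation:
After press 1 at (2,0):
0 0 1 0 0
0 0 1 0 0
0 0 1 0 1
1 1 0 0 1
1 1 1 1 1

After press 2 at (1,2):
0 0 0 0 0
0 1 0 1 0
0 0 0 0 1
1 1 0 0 1
1 1 1 1 1

After press 3 at (0,0):
1 1 0 0 0
1 1 0 1 0
0 0 0 0 1
1 1 0 0 1
1 1 1 1 1

After press 4 at (3,0):
1 1 0 0 0
1 1 0 1 0
1 0 0 0 1
0 0 0 0 1
0 1 1 1 1

After press 5 at (3,2):
1 1 0 0 0
1 1 0 1 0
1 0 1 0 1
0 1 1 1 1
0 1 0 1 1

After press 6 at (3,4):
1 1 0 0 0
1 1 0 1 0
1 0 1 0 0
0 1 1 0 0
0 1 0 1 0

Lights still on: 11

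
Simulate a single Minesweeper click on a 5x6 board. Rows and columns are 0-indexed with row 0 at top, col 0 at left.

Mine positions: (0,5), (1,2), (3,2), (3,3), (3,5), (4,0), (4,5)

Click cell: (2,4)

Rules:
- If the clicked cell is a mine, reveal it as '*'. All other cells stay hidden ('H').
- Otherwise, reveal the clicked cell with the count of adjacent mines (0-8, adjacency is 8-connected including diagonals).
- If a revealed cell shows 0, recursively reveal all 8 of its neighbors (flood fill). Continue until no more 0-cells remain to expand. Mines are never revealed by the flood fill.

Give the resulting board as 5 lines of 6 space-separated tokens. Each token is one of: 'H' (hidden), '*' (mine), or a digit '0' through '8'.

H H H H H H
H H H H H H
H H H H 2 H
H H H H H H
H H H H H H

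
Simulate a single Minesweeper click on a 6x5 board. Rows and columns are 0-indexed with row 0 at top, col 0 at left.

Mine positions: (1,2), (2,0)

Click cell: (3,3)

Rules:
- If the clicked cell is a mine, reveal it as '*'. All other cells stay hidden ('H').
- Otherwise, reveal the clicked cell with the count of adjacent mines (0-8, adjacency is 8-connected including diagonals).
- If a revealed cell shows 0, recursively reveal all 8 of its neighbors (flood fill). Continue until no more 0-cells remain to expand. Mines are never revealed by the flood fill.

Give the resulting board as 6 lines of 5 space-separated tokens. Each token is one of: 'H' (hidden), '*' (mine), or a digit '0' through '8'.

H H H 1 0
H H H 1 0
H 2 1 1 0
1 1 0 0 0
0 0 0 0 0
0 0 0 0 0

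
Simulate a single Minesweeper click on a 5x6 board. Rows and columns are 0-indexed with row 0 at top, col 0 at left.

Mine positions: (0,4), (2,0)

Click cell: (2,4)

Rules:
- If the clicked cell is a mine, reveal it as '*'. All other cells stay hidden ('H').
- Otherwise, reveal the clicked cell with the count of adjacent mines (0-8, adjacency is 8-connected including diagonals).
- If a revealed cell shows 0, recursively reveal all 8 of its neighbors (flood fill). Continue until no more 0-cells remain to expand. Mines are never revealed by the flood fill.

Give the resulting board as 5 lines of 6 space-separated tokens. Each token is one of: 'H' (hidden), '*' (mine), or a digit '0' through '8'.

0 0 0 1 H H
1 1 0 1 1 1
H 1 0 0 0 0
1 1 0 0 0 0
0 0 0 0 0 0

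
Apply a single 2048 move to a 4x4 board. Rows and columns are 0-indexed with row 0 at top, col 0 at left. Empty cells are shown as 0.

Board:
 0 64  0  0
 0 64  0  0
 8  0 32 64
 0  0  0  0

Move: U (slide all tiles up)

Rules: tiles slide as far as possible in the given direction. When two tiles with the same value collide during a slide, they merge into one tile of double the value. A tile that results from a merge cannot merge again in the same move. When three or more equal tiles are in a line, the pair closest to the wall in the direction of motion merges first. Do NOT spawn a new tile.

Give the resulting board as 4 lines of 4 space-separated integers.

Answer:   8 128  32  64
  0   0   0   0
  0   0   0   0
  0   0   0   0

Derivation:
Slide up:
col 0: [0, 0, 8, 0] -> [8, 0, 0, 0]
col 1: [64, 64, 0, 0] -> [128, 0, 0, 0]
col 2: [0, 0, 32, 0] -> [32, 0, 0, 0]
col 3: [0, 0, 64, 0] -> [64, 0, 0, 0]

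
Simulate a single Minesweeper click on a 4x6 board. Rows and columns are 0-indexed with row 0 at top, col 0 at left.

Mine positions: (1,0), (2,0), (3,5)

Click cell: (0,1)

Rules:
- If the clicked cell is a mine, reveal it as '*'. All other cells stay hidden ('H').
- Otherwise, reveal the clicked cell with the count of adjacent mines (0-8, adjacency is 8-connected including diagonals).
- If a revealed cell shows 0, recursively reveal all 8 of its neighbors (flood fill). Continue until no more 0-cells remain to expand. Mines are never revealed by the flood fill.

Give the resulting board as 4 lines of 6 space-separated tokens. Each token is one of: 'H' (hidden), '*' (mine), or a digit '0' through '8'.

H 1 H H H H
H H H H H H
H H H H H H
H H H H H H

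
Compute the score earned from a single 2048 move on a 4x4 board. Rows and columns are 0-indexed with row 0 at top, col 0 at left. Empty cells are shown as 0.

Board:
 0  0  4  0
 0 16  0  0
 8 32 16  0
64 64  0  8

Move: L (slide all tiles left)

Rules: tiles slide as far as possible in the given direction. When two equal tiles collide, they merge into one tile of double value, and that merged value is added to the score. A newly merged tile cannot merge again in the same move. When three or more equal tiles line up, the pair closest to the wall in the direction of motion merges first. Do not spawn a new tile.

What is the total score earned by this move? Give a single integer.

Answer: 128

Derivation:
Slide left:
row 0: [0, 0, 4, 0] -> [4, 0, 0, 0]  score +0 (running 0)
row 1: [0, 16, 0, 0] -> [16, 0, 0, 0]  score +0 (running 0)
row 2: [8, 32, 16, 0] -> [8, 32, 16, 0]  score +0 (running 0)
row 3: [64, 64, 0, 8] -> [128, 8, 0, 0]  score +128 (running 128)
Board after move:
  4   0   0   0
 16   0   0   0
  8  32  16   0
128   8   0   0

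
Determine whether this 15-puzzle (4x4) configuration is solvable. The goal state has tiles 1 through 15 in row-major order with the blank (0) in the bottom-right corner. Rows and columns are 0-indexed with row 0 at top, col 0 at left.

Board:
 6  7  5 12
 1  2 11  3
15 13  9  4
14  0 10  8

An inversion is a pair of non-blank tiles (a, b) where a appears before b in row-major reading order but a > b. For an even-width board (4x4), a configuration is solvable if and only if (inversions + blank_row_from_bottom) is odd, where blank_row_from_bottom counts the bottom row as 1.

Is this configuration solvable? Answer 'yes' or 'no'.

Answer: yes

Derivation:
Inversions: 42
Blank is in row 3 (0-indexed from top), which is row 1 counting from the bottom (bottom = 1).
42 + 1 = 43, which is odd, so the puzzle is solvable.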